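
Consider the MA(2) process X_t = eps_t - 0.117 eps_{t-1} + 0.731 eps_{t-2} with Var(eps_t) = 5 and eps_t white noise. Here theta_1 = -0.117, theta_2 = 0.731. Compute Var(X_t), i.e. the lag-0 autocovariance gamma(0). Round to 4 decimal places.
\gamma(0) = 7.7403

For an MA(q) process X_t = eps_t + sum_i theta_i eps_{t-i} with
Var(eps_t) = sigma^2, the variance is
  gamma(0) = sigma^2 * (1 + sum_i theta_i^2).
  sum_i theta_i^2 = (-0.117)^2 + (0.731)^2 = 0.013689 + 0.534361 = 0.54805.
  gamma(0) = 5 * (1 + 0.54805) = 5 * 1.54805 = 7.74025, which rounds to 7.7403.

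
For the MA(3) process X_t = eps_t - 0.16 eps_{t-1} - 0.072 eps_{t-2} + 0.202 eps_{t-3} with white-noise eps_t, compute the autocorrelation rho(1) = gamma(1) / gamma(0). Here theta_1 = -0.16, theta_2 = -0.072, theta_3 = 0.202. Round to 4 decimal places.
\rho(1) = -0.1521

For an MA(q) process with theta_0 = 1, the autocovariance is
  gamma(k) = sigma^2 * sum_{i=0..q-k} theta_i * theta_{i+k},
and rho(k) = gamma(k) / gamma(0). Sigma^2 cancels.
  numerator   = (1)*(-0.16) + (-0.16)*(-0.072) + (-0.072)*(0.202) = -0.163024.
  denominator = (1)^2 + (-0.16)^2 + (-0.072)^2 + (0.202)^2 = 1.071588.
  rho(1) = -0.163024 / 1.071588 = -0.1521.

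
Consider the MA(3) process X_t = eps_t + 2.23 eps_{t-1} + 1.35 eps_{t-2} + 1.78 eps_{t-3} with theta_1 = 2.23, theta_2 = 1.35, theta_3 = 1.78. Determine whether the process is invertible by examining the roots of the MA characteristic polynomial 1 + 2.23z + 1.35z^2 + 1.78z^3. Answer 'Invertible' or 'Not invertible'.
\text{Not invertible}

The MA(q) characteristic polynomial is P(z) = 1 + 2.23z + 1.35z^2 + 1.78z^3.
Invertibility requires all roots to lie outside the unit circle, i.e. |z| > 1 for every root.
Degree 3: look for a simple real root z0 first, then factor out (1 - z/z0) and solve the remaining quadratic.
Testing z0 = -0.5: P(-0.5) = 1 + (2.23)(-0.5) + (1.35)(-0.5)^2 + (1.78)(-0.5)^3
  = 1 + (-1.115) + (0.3375) + (-0.2225) = 0.  So z_0 = -0.5 is a root, |z_0| = 0.5.
Divide out the factor (1 + 2 z) = (1 - z/z0) (since 1/z0 = -2):
  P(z) = (1 + 2 z)(1 + (0.23) z + (0.89) z^2)
  [check: z-coef 0.23 - (-2) = 2.23; z^2-coef 0.89 - (-2)(0.23) = 1.35; z^3-coef -(-2)(0.89) = 1.78.]
Remaining roots from the quadratic factor 1 + (0.23) z + (0.89) z^2:
  Set 1 + (0.23) z + (0.89) z^2 = 0, i.e. a z^2 + b z + c = 0 with a = 0.89, b = 0.23, c = 1.
  Discriminant D = b^2 - 4ac = (0.23)^2 - 4*(0.89)*1 = 0.0529 - (3.56) = -3.5071.
  D < 0, so the roots are the complex-conjugate pair z = (-b +/- i sqrt(-D)) / (2a) = -0.1292 +/- 1.0521i.
  For a conjugate pair |z|^2 = z * conj(z) = (product of roots) = c/a = 1/(0.89) = 1.123596, so |z| = sqrt(1.123596) = 1.06 for both roots.
Moduli of all roots: 0.5000, 1.0600, 1.0600.
All moduli strictly greater than 1? No.
Verdict: Not invertible.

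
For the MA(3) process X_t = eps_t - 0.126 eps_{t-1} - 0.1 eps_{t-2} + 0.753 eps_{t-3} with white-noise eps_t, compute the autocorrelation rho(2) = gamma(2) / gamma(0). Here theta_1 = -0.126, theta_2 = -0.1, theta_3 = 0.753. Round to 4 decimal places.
\rho(2) = -0.1223

For an MA(q) process with theta_0 = 1, the autocovariance is
  gamma(k) = sigma^2 * sum_{i=0..q-k} theta_i * theta_{i+k},
and rho(k) = gamma(k) / gamma(0). Sigma^2 cancels.
  numerator   = (1)*(-0.1) + (-0.126)*(0.753) = -0.194878.
  denominator = (1)^2 + (-0.126)^2 + (-0.1)^2 + (0.753)^2 = 1.592885.
  rho(2) = -0.194878 / 1.592885 = -0.1223.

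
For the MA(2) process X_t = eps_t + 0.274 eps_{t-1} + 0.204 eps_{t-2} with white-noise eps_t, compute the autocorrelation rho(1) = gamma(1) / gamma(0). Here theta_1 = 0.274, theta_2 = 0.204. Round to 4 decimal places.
\rho(1) = 0.2954

For an MA(q) process with theta_0 = 1, the autocovariance is
  gamma(k) = sigma^2 * sum_{i=0..q-k} theta_i * theta_{i+k},
and rho(k) = gamma(k) / gamma(0). Sigma^2 cancels.
  numerator   = (1)*(0.274) + (0.274)*(0.204) = 0.329896.
  denominator = (1)^2 + (0.274)^2 + (0.204)^2 = 1.116692.
  rho(1) = 0.329896 / 1.116692 = 0.2954.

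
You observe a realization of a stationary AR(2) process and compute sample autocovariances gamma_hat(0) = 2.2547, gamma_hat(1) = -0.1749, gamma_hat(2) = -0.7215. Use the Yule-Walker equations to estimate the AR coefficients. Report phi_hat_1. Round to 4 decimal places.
\hat\phi_{1} = -0.1030

The Yule-Walker equations for an AR(p) process read, in matrix form,
  Gamma_p phi = r_p,   with   (Gamma_p)_{ij} = gamma(|i - j|),
                       (r_p)_i = gamma(i),   i,j = 1..p.
Substitute the sample gammas (Toeplitz matrix and right-hand side of size 2):
  Gamma_p = [[2.2547, -0.1749], [-0.1749, 2.2547]]
  r_p     = [-0.1749, -0.7215]
Written out:
  2.2547 phi_1 - 0.1749 phi_2 = -0.1749
  -0.1749 phi_1 + 2.2547 phi_2 = -0.7215
Solve by Cramer's rule:
  det = gamma(0)^2 - gamma(1)^2 = (2.2547)^2 - (-0.1749)^2 = 5.08367209 - 0.03059001 = 5.05308208
  phi_hat_1 = [gamma(1) gamma(0) - gamma(1) gamma(2)] / det = [(-0.1749)(2.2547) - (-0.1749)(-0.7215)] / 5.05308208 = -0.52053738 / 5.05308208 = -0.103
  phi_hat_2 = [gamma(0) gamma(2) - gamma(1)^2] / det = [(2.2547)(-0.7215) - (-0.1749)^2] / 5.05308208 = -1.65735606 / 5.05308208 = -0.328
So phi_hat = [-0.1030, -0.3280].
Therefore phi_hat_1 = -0.1030.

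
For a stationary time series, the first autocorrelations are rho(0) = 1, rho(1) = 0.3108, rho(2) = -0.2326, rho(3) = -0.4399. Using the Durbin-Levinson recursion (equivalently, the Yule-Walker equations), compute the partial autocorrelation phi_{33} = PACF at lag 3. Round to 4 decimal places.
\phi_{33} = -0.2910

The PACF at lag k is phi_{kk}, the last component of the solution
to the Yule-Walker system G_k phi = r_k where
  (G_k)_{ij} = rho(|i - j|), (r_k)_i = rho(i), i,j = 1..k.
Equivalently, Durbin-Levinson gives phi_{kk} iteratively:
  phi_{11} = rho(1)
  phi_{kk} = [rho(k) - sum_{j=1..k-1} phi_{k-1,j} rho(k-j)]
            / [1 - sum_{j=1..k-1} phi_{k-1,j} rho(j)],
  phi_{k,j} = phi_{k-1,j} - phi_{kk} phi_{k-1,k-j},  j = 1..k-1.
Step k = 1:
  phi_11 = rho(1) = 0.3108.
Step k = 2:
  phi_22 = [rho(2) - phi_11 rho(1)] / [1 - phi_11 rho(1)] = [-0.2326 - (0.3108)(0.3108)] / [1 - (0.3108)(0.3108)]
         = -0.32919664 / 0.90340336 = -0.364396.
  Update: phi_21 = phi_11 - phi_22 phi_11 = 0.3108 - (-0.364396)(0.3108) = 0.424054.
Step k = 3:
  phi_33 = [rho(3) - phi_21 rho(2) - phi_22 rho(1)] / [1 - phi_21 rho(1) - phi_22 rho(2)]
    numerator   = -0.4399 - (0.424054)(-0.2326) - (-0.364396)(0.3108) = -0.22801067
    denominator = 1 - (0.424054)(0.3108) - (-0.364396)(-0.2326) = 0.7834454
  phi_33 = -0.22801067 / 0.7834454 = -0.291.
Therefore phi_{33} = -0.2910.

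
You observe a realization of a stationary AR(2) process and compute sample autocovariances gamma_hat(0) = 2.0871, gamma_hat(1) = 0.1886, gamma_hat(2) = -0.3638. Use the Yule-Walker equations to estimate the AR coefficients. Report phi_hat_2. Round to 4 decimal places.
\hat\phi_{2} = -0.1840

The Yule-Walker equations for an AR(p) process read, in matrix form,
  Gamma_p phi = r_p,   with   (Gamma_p)_{ij} = gamma(|i - j|),
                       (r_p)_i = gamma(i),   i,j = 1..p.
Substitute the sample gammas (Toeplitz matrix and right-hand side of size 2):
  Gamma_p = [[2.0871, 0.1886], [0.1886, 2.0871]]
  r_p     = [0.1886, -0.3638]
Written out:
  2.0871 phi_1 + 0.1886 phi_2 = 0.1886
  0.1886 phi_1 + 2.0871 phi_2 = -0.3638
Solve by Cramer's rule:
  det = gamma(0)^2 - gamma(1)^2 = (2.0871)^2 - (0.1886)^2 = 4.35598641 - 0.03556996 = 4.32041645
  phi_hat_1 = [gamma(1) gamma(0) - gamma(1) gamma(2)] / det = [(0.1886)(2.0871) - (0.1886)(-0.3638)] / 4.32041645 = 0.46223974 / 4.32041645 = 0.107
  phi_hat_2 = [gamma(0) gamma(2) - gamma(1)^2] / det = [(2.0871)(-0.3638) - (0.1886)^2] / 4.32041645 = -0.79485694 / 4.32041645 = -0.184
So phi_hat = [0.1070, -0.1840].
Therefore phi_hat_2 = -0.1840.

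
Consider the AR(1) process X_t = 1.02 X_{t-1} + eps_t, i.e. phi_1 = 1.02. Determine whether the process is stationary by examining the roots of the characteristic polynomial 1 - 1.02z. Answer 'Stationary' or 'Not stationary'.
\text{Not stationary}

The AR(p) characteristic polynomial is P(z) = 1 - 1.02z.
Stationarity requires all roots to lie outside the unit circle, i.e. |z| > 1 for every root.
This is linear in z: 1 + (-1.02) z = 0  =>  z = -1/(-1.02) = 0.980392,  |z| = 0.980392.
Moduli of all roots: 0.9804.
All moduli strictly greater than 1? No.
Verdict: Not stationary.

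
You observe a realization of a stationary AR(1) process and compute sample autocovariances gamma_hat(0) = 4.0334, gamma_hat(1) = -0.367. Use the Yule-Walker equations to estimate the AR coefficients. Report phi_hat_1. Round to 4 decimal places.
\hat\phi_{1} = -0.0910

The Yule-Walker equations for an AR(p) process read, in matrix form,
  Gamma_p phi = r_p,   with   (Gamma_p)_{ij} = gamma(|i - j|),
                       (r_p)_i = gamma(i),   i,j = 1..p.
Substitute the sample gammas (Toeplitz matrix and right-hand side of size 1):
  Gamma_p = [[4.0334]]
  r_p     = [-0.367]
With p = 1 this is the single equation gamma(0) phi_1 = gamma(1):
  phi_hat_1 = gamma(1) / gamma(0) = -0.367 / 4.0334 = -0.0910.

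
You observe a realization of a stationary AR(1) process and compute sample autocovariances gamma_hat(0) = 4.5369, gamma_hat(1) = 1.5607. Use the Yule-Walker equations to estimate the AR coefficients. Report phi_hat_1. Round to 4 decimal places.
\hat\phi_{1} = 0.3440

The Yule-Walker equations for an AR(p) process read, in matrix form,
  Gamma_p phi = r_p,   with   (Gamma_p)_{ij} = gamma(|i - j|),
                       (r_p)_i = gamma(i),   i,j = 1..p.
Substitute the sample gammas (Toeplitz matrix and right-hand side of size 1):
  Gamma_p = [[4.5369]]
  r_p     = [1.5607]
With p = 1 this is the single equation gamma(0) phi_1 = gamma(1):
  phi_hat_1 = gamma(1) / gamma(0) = 1.5607 / 4.5369 = 0.3440.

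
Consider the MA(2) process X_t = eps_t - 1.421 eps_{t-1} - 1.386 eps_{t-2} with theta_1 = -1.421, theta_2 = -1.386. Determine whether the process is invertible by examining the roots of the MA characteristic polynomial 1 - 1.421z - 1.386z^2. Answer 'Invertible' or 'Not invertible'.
\text{Not invertible}

The MA(q) characteristic polynomial is P(z) = 1 - 1.421z - 1.386z^2.
Invertibility requires all roots to lie outside the unit circle, i.e. |z| > 1 for every root.
Set 1 + (-1.421) z + (-1.386) z^2 = 0, i.e. a z^2 + b z + c = 0 with a = -1.386, b = -1.421, c = 1.
Discriminant D = b^2 - 4ac = (-1.421)^2 - 4*(-1.386)*1 = 2.019241 - (-5.544) = 7.563241.
D >= 0, so the roots are real: z = (-b +/- sqrt(D)) / (2a) = (1.421 +/- 2.750135) / (-2.772).
  z_1 = (1.421 + 2.750135) / (-2.772) = -1.5047,   |z_1| = 1.5047.
  z_2 = (1.421 - 2.750135) / (-2.772) = 0.4795,   |z_2| = 0.4795.
Moduli of all roots: 1.5047, 0.4795.
All moduli strictly greater than 1? No.
Verdict: Not invertible.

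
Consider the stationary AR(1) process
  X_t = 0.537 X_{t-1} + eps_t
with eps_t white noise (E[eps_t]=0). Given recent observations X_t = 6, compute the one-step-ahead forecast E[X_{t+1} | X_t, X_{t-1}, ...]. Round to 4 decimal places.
E[X_{t+1} \mid \mathcal F_t] = 3.2220

For an AR(p) model X_t = c + sum_i phi_i X_{t-i} + eps_t, the
one-step-ahead conditional mean is
  E[X_{t+1} | X_t, ...] = c + sum_i phi_i X_{t+1-i}.
Substitute known values:
  E[X_{t+1} | ...] = (0.537) * (6)
                   = 3.2220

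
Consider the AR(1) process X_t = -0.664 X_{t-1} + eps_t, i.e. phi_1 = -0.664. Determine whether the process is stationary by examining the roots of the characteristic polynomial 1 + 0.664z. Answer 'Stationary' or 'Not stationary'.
\text{Stationary}

The AR(p) characteristic polynomial is P(z) = 1 + 0.664z.
Stationarity requires all roots to lie outside the unit circle, i.e. |z| > 1 for every root.
This is linear in z: 1 + (0.664) z = 0  =>  z = -1/(0.664) = -1.506024,  |z| = 1.506024.
Moduli of all roots: 1.5060.
All moduli strictly greater than 1? Yes.
Verdict: Stationary.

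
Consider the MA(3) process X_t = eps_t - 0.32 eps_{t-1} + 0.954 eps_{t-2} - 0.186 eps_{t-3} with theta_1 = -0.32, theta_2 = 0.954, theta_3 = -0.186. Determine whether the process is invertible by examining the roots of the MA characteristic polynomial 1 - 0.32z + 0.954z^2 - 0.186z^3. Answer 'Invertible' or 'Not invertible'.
\text{Invertible}

The MA(q) characteristic polynomial is P(z) = 1 - 0.32z + 0.954z^2 - 0.186z^3.
Invertibility requires all roots to lie outside the unit circle, i.e. |z| > 1 for every root.
Degree 3: look for a simple real root z0 first, then factor out (1 - z/z0) and solve the remaining quadratic.
Testing z0 = 5: P(5) = 1 + (-0.32)(5) + (0.954)(5)^2 + (-0.186)(5)^3
  = 1 + (-1.6) + (23.85) + (-23.25) = 0.  So z_0 = 5 is a root, |z_0| = 5.
Divide out the factor (1 - 0.2 z) = (1 - z/z0) (since 1/z0 = 0.2):
  P(z) = (1 - 0.2 z)(1 + (-0.12) z + (0.93) z^2)
  [check: z-coef -0.12 - (0.2) = -0.32; z^2-coef 0.93 - (0.2)(-0.12) = 0.954; z^3-coef -(0.2)(0.93) = -0.186.]
Remaining roots from the quadratic factor 1 + (-0.12) z + (0.93) z^2:
  Set 1 + (-0.12) z + (0.93) z^2 = 0, i.e. a z^2 + b z + c = 0 with a = 0.93, b = -0.12, c = 1.
  Discriminant D = b^2 - 4ac = (-0.12)^2 - 4*(0.93)*1 = 0.0144 - (3.72) = -3.7056.
  D < 0, so the roots are the complex-conjugate pair z = (-b +/- i sqrt(-D)) / (2a) = 0.0645 +/- 1.0349i.
  For a conjugate pair |z|^2 = z * conj(z) = (product of roots) = c/a = 1/(0.93) = 1.075269, so |z| = sqrt(1.075269) = 1.037 for both roots.
Moduli of all roots: 5.0000, 1.0370, 1.0370.
All moduli strictly greater than 1? Yes.
Verdict: Invertible.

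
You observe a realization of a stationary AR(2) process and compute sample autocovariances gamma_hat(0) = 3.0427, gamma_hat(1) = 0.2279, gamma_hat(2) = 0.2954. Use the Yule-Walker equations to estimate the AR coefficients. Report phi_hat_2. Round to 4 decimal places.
\hat\phi_{2} = 0.0920

The Yule-Walker equations for an AR(p) process read, in matrix form,
  Gamma_p phi = r_p,   with   (Gamma_p)_{ij} = gamma(|i - j|),
                       (r_p)_i = gamma(i),   i,j = 1..p.
Substitute the sample gammas (Toeplitz matrix and right-hand side of size 2):
  Gamma_p = [[3.0427, 0.2279], [0.2279, 3.0427]]
  r_p     = [0.2279, 0.2954]
Written out:
  3.0427 phi_1 + 0.2279 phi_2 = 0.2279
  0.2279 phi_1 + 3.0427 phi_2 = 0.2954
Solve by Cramer's rule:
  det = gamma(0)^2 - gamma(1)^2 = (3.0427)^2 - (0.2279)^2 = 9.25802329 - 0.05193841 = 9.20608488
  phi_hat_1 = [gamma(1) gamma(0) - gamma(1) gamma(2)] / det = [(0.2279)(3.0427) - (0.2279)(0.2954)] / 9.20608488 = 0.62610967 / 9.20608488 = 0.068
  phi_hat_2 = [gamma(0) gamma(2) - gamma(1)^2] / det = [(3.0427)(0.2954) - (0.2279)^2] / 9.20608488 = 0.84687517 / 9.20608488 = 0.092
So phi_hat = [0.0680, 0.0920].
Therefore phi_hat_2 = 0.0920.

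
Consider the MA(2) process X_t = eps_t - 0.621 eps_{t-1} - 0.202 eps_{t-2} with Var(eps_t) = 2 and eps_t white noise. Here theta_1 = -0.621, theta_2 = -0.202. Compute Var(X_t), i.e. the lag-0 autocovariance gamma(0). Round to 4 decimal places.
\gamma(0) = 2.8529

For an MA(q) process X_t = eps_t + sum_i theta_i eps_{t-i} with
Var(eps_t) = sigma^2, the variance is
  gamma(0) = sigma^2 * (1 + sum_i theta_i^2).
  sum_i theta_i^2 = (-0.621)^2 + (-0.202)^2 = 0.385641 + 0.040804 = 0.426445.
  gamma(0) = 2 * (1 + 0.426445) = 2 * 1.426445 = 2.85289, which rounds to 2.8529.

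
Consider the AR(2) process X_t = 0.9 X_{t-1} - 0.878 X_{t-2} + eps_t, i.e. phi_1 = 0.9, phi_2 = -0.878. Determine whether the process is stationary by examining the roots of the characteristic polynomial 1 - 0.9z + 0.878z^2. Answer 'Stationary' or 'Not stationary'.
\text{Stationary}

The AR(p) characteristic polynomial is P(z) = 1 - 0.9z + 0.878z^2.
Stationarity requires all roots to lie outside the unit circle, i.e. |z| > 1 for every root.
Set 1 + (-0.9) z + (0.878) z^2 = 0, i.e. a z^2 + b z + c = 0 with a = 0.878, b = -0.9, c = 1.
Discriminant D = b^2 - 4ac = (-0.9)^2 - 4*(0.878)*1 = 0.81 - (3.512) = -2.702.
D < 0, so the roots are the complex-conjugate pair z = (-b +/- i sqrt(-D)) / (2a) = 0.5125 +/- 0.9361i.
For a conjugate pair |z|^2 = z * conj(z) = (product of roots) = c/a = 1/(0.878) = 1.138952, so |z| = sqrt(1.138952) = 1.0672 for both roots.
Moduli of all roots: 1.0672, 1.0672.
All moduli strictly greater than 1? Yes.
Verdict: Stationary.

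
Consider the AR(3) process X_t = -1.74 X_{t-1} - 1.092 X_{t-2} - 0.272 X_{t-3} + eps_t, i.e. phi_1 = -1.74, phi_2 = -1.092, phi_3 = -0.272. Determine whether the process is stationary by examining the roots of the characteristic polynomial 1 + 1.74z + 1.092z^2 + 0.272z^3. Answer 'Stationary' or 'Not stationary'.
\text{Stationary}

The AR(p) characteristic polynomial is P(z) = 1 + 1.74z + 1.092z^2 + 0.272z^3.
Stationarity requires all roots to lie outside the unit circle, i.e. |z| > 1 for every root.
Degree 3: look for a simple real root z0 first, then factor out (1 - z/z0) and solve the remaining quadratic.
Testing z0 = -1.25: P(-1.25) = 1 + (1.74)(-1.25) + (1.092)(-1.25)^2 + (0.272)(-1.25)^3
  = 1 + (-2.175) + (1.70625) + (-0.53125) = 0.  So z_0 = -1.25 is a root, |z_0| = 1.25.
Divide out the factor (1 + 0.8 z) = (1 - z/z0) (since 1/z0 = -0.8):
  P(z) = (1 + 0.8 z)(1 + (0.94) z + (0.34) z^2)
  [check: z-coef 0.94 - (-0.8) = 1.74; z^2-coef 0.34 - (-0.8)(0.94) = 1.092; z^3-coef -(-0.8)(0.34) = 0.272.]
Remaining roots from the quadratic factor 1 + (0.94) z + (0.34) z^2:
  Set 1 + (0.94) z + (0.34) z^2 = 0, i.e. a z^2 + b z + c = 0 with a = 0.34, b = 0.94, c = 1.
  Discriminant D = b^2 - 4ac = (0.94)^2 - 4*(0.34)*1 = 0.8836 - (1.36) = -0.4764.
  D < 0, so the roots are the complex-conjugate pair z = (-b +/- i sqrt(-D)) / (2a) = -1.3824 +/- 1.015i.
  For a conjugate pair |z|^2 = z * conj(z) = (product of roots) = c/a = 1/(0.34) = 2.941176, so |z| = sqrt(2.941176) = 1.715 for both roots.
Moduli of all roots: 1.2500, 1.7150, 1.7150.
All moduli strictly greater than 1? Yes.
Verdict: Stationary.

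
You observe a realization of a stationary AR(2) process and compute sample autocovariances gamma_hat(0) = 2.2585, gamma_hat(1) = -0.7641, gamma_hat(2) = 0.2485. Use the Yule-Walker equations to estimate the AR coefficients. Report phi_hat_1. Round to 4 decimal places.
\hat\phi_{1} = -0.3400

The Yule-Walker equations for an AR(p) process read, in matrix form,
  Gamma_p phi = r_p,   with   (Gamma_p)_{ij} = gamma(|i - j|),
                       (r_p)_i = gamma(i),   i,j = 1..p.
Substitute the sample gammas (Toeplitz matrix and right-hand side of size 2):
  Gamma_p = [[2.2585, -0.7641], [-0.7641, 2.2585]]
  r_p     = [-0.7641, 0.2485]
Written out:
  2.2585 phi_1 - 0.7641 phi_2 = -0.7641
  -0.7641 phi_1 + 2.2585 phi_2 = 0.2485
Solve by Cramer's rule:
  det = gamma(0)^2 - gamma(1)^2 = (2.2585)^2 - (-0.7641)^2 = 5.10082225 - 0.58384881 = 4.51697344
  phi_hat_1 = [gamma(1) gamma(0) - gamma(1) gamma(2)] / det = [(-0.7641)(2.2585) - (-0.7641)(0.2485)] / 4.51697344 = -1.535841 / 4.51697344 = -0.34
  phi_hat_2 = [gamma(0) gamma(2) - gamma(1)^2] / det = [(2.2585)(0.2485) - (-0.7641)^2] / 4.51697344 = -0.02261156 / 4.51697344 = -0.005
So phi_hat = [-0.3400, -0.0050].
Therefore phi_hat_1 = -0.3400.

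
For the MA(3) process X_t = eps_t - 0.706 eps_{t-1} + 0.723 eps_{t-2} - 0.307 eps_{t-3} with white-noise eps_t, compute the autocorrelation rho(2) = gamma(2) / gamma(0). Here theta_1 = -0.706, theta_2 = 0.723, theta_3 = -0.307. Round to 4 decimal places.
\rho(2) = 0.4442

For an MA(q) process with theta_0 = 1, the autocovariance is
  gamma(k) = sigma^2 * sum_{i=0..q-k} theta_i * theta_{i+k},
and rho(k) = gamma(k) / gamma(0). Sigma^2 cancels.
  numerator   = (1)*(0.723) + (-0.706)*(-0.307) = 0.939742.
  denominator = (1)^2 + (-0.706)^2 + (0.723)^2 + (-0.307)^2 = 2.115414.
  rho(2) = 0.939742 / 2.115414 = 0.4442.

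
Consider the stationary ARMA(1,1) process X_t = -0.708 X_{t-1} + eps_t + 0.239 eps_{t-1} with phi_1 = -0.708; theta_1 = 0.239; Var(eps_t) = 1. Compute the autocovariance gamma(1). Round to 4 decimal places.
\gamma(1) = -0.7813

Multiply the model equation by X_{t-k} and take expectations. With theta_0 = psi_0 = 1 and psi_j the MA(infinity) weights, this gives
  gamma(k) - sum_i phi_i gamma(k-i) = c_k,
  c_k = sigma^2 * sum_{j=k..q} theta_j psi_{j-k}   (c_k = 0 for k > q),
using gamma(-m) = gamma(m).
psi-weights needed (psi_j = theta_j + sum_i phi_i psi_{j-i}):
  psi_1 = theta_1 + phi_1 = 0.239 + (-0.708) = -0.469
Right-hand sides:
  c_0 = sigma^2 (1 + theta_1 psi_1) = 1 * (1 + (0.239)(-0.469)) = 1 * 0.887909 = 0.887909
  c_1 = sigma^2 theta_1 = 1 * (0.239) = 0.239
  c_2 = 0
Equations for k = 0 and k = 1 (AR order 1):
  gamma(0) = phi_1 gamma(1) + c_0
  gamma(1) = phi_1 gamma(0) + c_1
Substituting the second into the first: gamma(0) (1 - phi_1^2) = c_0 + phi_1 c_1, so
  gamma(0) = (c_0 + phi_1 c_1) / (1 - phi_1^2) = (0.887909 + (-0.708)(0.239)) / (1 - (-0.708)^2) = 0.718697 / 0.498736 = 1.441037.
  gamma(1) = phi_1 gamma(0) + c_1 = (-0.708)(1.441037) + (0.239) = -0.781254.
Therefore gamma(1) = -0.7813 (to 4 decimal places).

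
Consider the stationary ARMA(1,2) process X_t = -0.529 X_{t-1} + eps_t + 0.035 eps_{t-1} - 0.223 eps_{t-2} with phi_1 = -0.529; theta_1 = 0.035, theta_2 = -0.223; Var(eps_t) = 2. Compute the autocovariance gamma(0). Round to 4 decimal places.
\gamma(0) = 2.4922

Multiply the model equation by X_{t-k} and take expectations. With theta_0 = psi_0 = 1 and psi_j the MA(infinity) weights, this gives
  gamma(k) - sum_i phi_i gamma(k-i) = c_k,
  c_k = sigma^2 * sum_{j=k..q} theta_j psi_{j-k}   (c_k = 0 for k > q),
using gamma(-m) = gamma(m).
psi-weights needed (psi_j = theta_j + sum_i phi_i psi_{j-i}):
  psi_1 = theta_1 + phi_1 = 0.035 + (-0.529) = -0.494
  psi_2 = theta_2 + phi_1 psi_1 = -0.223 + (-0.529)(-0.494) = 0.038326
Right-hand sides:
  c_0 = sigma^2 (1 + theta_1 psi_1 + theta_2 psi_2) = 2 * (1 + (0.035)(-0.494) + (-0.223)(0.038326)) = 2 * 0.974163 = 1.948327
  c_1 = sigma^2 (theta_1 + theta_2 psi_1) = 2 * (0.035 + (-0.223)(-0.494)) = 0.290324
  c_2 = sigma^2 theta_2 = 2 * (-0.223) = -0.446
Equations for k = 0 and k = 1 (AR order 1):
  gamma(0) = phi_1 gamma(1) + c_0
  gamma(1) = phi_1 gamma(0) + c_1
Substituting the second into the first: gamma(0) (1 - phi_1^2) = c_0 + phi_1 c_1, so
  gamma(0) = (c_0 + phi_1 c_1) / (1 - phi_1^2) = (1.948327 + (-0.529)(0.290324)) / (1 - (-0.529)^2) = 1.794745 / 0.720159 = 2.492151.
Therefore gamma(0) = 2.4922 (to 4 decimal places).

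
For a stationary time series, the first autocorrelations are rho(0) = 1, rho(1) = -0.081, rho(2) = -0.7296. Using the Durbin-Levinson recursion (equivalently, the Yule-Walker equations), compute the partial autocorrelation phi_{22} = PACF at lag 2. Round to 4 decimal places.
\phi_{22} = -0.7410

The PACF at lag k is phi_{kk}, the last component of the solution
to the Yule-Walker system G_k phi = r_k where
  (G_k)_{ij} = rho(|i - j|), (r_k)_i = rho(i), i,j = 1..k.
Equivalently, Durbin-Levinson gives phi_{kk} iteratively:
  phi_{11} = rho(1)
  phi_{kk} = [rho(k) - sum_{j=1..k-1} phi_{k-1,j} rho(k-j)]
            / [1 - sum_{j=1..k-1} phi_{k-1,j} rho(j)],
  phi_{k,j} = phi_{k-1,j} - phi_{kk} phi_{k-1,k-j},  j = 1..k-1.
Step k = 1:
  phi_11 = rho(1) = -0.081.
Step k = 2:
  phi_22 = [rho(2) - phi_11 rho(1)] / [1 - phi_11 rho(1)] = [-0.7296 - (-0.081)(-0.081)] / [1 - (-0.081)(-0.081)]
         = -0.736161 / 0.993439 = -0.741.
Therefore phi_{22} = -0.7410.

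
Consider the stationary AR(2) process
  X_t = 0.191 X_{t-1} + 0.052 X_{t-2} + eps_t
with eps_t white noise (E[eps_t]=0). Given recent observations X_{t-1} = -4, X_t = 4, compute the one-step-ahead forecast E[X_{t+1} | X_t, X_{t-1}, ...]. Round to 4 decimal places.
E[X_{t+1} \mid \mathcal F_t] = 0.5560

For an AR(p) model X_t = c + sum_i phi_i X_{t-i} + eps_t, the
one-step-ahead conditional mean is
  E[X_{t+1} | X_t, ...] = c + sum_i phi_i X_{t+1-i}.
Substitute known values:
  E[X_{t+1} | ...] = (0.191) * (4) + (0.052) * (-4)
                   = 0.5560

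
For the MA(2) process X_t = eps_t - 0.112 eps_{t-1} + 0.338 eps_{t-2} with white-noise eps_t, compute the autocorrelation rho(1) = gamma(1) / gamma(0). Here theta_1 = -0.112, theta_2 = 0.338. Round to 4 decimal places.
\rho(1) = -0.1330

For an MA(q) process with theta_0 = 1, the autocovariance is
  gamma(k) = sigma^2 * sum_{i=0..q-k} theta_i * theta_{i+k},
and rho(k) = gamma(k) / gamma(0). Sigma^2 cancels.
  numerator   = (1)*(-0.112) + (-0.112)*(0.338) = -0.149856.
  denominator = (1)^2 + (-0.112)^2 + (0.338)^2 = 1.126788.
  rho(1) = -0.149856 / 1.126788 = -0.1330.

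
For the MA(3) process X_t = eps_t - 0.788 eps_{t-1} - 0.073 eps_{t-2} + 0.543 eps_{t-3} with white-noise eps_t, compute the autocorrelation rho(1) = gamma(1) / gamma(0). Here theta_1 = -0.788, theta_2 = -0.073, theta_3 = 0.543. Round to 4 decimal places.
\rho(1) = -0.4009

For an MA(q) process with theta_0 = 1, the autocovariance is
  gamma(k) = sigma^2 * sum_{i=0..q-k} theta_i * theta_{i+k},
and rho(k) = gamma(k) / gamma(0). Sigma^2 cancels.
  numerator   = (1)*(-0.788) + (-0.788)*(-0.073) + (-0.073)*(0.543) = -0.770115.
  denominator = (1)^2 + (-0.788)^2 + (-0.073)^2 + (0.543)^2 = 1.921122.
  rho(1) = -0.770115 / 1.921122 = -0.4009.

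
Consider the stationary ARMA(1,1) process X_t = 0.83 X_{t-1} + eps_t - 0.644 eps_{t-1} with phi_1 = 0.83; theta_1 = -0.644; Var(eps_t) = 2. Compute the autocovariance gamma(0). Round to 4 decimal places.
\gamma(0) = 2.2224

Multiply the model equation by X_{t-k} and take expectations. With theta_0 = psi_0 = 1 and psi_j the MA(infinity) weights, this gives
  gamma(k) - sum_i phi_i gamma(k-i) = c_k,
  c_k = sigma^2 * sum_{j=k..q} theta_j psi_{j-k}   (c_k = 0 for k > q),
using gamma(-m) = gamma(m).
psi-weights needed (psi_j = theta_j + sum_i phi_i psi_{j-i}):
  psi_1 = theta_1 + phi_1 = -0.644 + (0.83) = 0.186
Right-hand sides:
  c_0 = sigma^2 (1 + theta_1 psi_1) = 2 * (1 + (-0.644)(0.186)) = 2 * 0.880216 = 1.760432
  c_1 = sigma^2 theta_1 = 2 * (-0.644) = -1.288
  c_2 = 0
Equations for k = 0 and k = 1 (AR order 1):
  gamma(0) = phi_1 gamma(1) + c_0
  gamma(1) = phi_1 gamma(0) + c_1
Substituting the second into the first: gamma(0) (1 - phi_1^2) = c_0 + phi_1 c_1, so
  gamma(0) = (c_0 + phi_1 c_1) / (1 - phi_1^2) = (1.760432 + (0.83)(-1.288)) / (1 - (0.83)^2) = 0.691392 / 0.3111 = 2.222411.
Therefore gamma(0) = 2.2224 (to 4 decimal places).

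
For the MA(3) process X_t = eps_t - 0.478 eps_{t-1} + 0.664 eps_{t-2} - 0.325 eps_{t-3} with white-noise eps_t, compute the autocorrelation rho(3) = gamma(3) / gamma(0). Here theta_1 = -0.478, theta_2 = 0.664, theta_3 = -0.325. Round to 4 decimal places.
\rho(3) = -0.1831

For an MA(q) process with theta_0 = 1, the autocovariance is
  gamma(k) = sigma^2 * sum_{i=0..q-k} theta_i * theta_{i+k},
and rho(k) = gamma(k) / gamma(0). Sigma^2 cancels.
  numerator   = (1)*(-0.325) = -0.325.
  denominator = (1)^2 + (-0.478)^2 + (0.664)^2 + (-0.325)^2 = 1.775005.
  rho(3) = -0.325 / 1.775005 = -0.1831.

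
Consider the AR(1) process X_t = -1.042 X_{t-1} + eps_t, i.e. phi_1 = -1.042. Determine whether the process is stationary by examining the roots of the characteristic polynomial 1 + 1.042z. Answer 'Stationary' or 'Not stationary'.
\text{Not stationary}

The AR(p) characteristic polynomial is P(z) = 1 + 1.042z.
Stationarity requires all roots to lie outside the unit circle, i.e. |z| > 1 for every root.
This is linear in z: 1 + (1.042) z = 0  =>  z = -1/(1.042) = -0.959693,  |z| = 0.959693.
Moduli of all roots: 0.9597.
All moduli strictly greater than 1? No.
Verdict: Not stationary.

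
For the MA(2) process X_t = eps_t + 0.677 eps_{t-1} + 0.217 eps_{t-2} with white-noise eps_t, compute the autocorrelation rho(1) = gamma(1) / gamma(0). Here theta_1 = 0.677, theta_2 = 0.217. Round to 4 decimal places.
\rho(1) = 0.5473

For an MA(q) process with theta_0 = 1, the autocovariance is
  gamma(k) = sigma^2 * sum_{i=0..q-k} theta_i * theta_{i+k},
and rho(k) = gamma(k) / gamma(0). Sigma^2 cancels.
  numerator   = (1)*(0.677) + (0.677)*(0.217) = 0.823909.
  denominator = (1)^2 + (0.677)^2 + (0.217)^2 = 1.505418.
  rho(1) = 0.823909 / 1.505418 = 0.5473.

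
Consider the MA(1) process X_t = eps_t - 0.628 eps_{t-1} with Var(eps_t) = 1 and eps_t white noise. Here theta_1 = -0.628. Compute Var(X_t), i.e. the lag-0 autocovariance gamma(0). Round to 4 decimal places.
\gamma(0) = 1.3944

For an MA(q) process X_t = eps_t + sum_i theta_i eps_{t-i} with
Var(eps_t) = sigma^2, the variance is
  gamma(0) = sigma^2 * (1 + sum_i theta_i^2).
  sum_i theta_i^2 = (-0.628)^2 = 0.394384.
  gamma(0) = 1 * (1 + 0.394384) = 1 * 1.394384 = 1.394384, which rounds to 1.3944.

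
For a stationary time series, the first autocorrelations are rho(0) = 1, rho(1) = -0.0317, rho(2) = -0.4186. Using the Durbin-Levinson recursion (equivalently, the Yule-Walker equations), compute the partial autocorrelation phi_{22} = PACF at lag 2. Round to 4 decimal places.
\phi_{22} = -0.4200

The PACF at lag k is phi_{kk}, the last component of the solution
to the Yule-Walker system G_k phi = r_k where
  (G_k)_{ij} = rho(|i - j|), (r_k)_i = rho(i), i,j = 1..k.
Equivalently, Durbin-Levinson gives phi_{kk} iteratively:
  phi_{11} = rho(1)
  phi_{kk} = [rho(k) - sum_{j=1..k-1} phi_{k-1,j} rho(k-j)]
            / [1 - sum_{j=1..k-1} phi_{k-1,j} rho(j)],
  phi_{k,j} = phi_{k-1,j} - phi_{kk} phi_{k-1,k-j},  j = 1..k-1.
Step k = 1:
  phi_11 = rho(1) = -0.0317.
Step k = 2:
  phi_22 = [rho(2) - phi_11 rho(1)] / [1 - phi_11 rho(1)] = [-0.4186 - (-0.0317)(-0.0317)] / [1 - (-0.0317)(-0.0317)]
         = -0.41960489 / 0.99899511 = -0.42.
Therefore phi_{22} = -0.4200.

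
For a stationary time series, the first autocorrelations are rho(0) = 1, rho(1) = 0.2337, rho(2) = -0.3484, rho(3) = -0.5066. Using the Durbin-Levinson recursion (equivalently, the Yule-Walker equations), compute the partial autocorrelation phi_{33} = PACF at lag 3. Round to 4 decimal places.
\phi_{33} = -0.3760

The PACF at lag k is phi_{kk}, the last component of the solution
to the Yule-Walker system G_k phi = r_k where
  (G_k)_{ij} = rho(|i - j|), (r_k)_i = rho(i), i,j = 1..k.
Equivalently, Durbin-Levinson gives phi_{kk} iteratively:
  phi_{11} = rho(1)
  phi_{kk} = [rho(k) - sum_{j=1..k-1} phi_{k-1,j} rho(k-j)]
            / [1 - sum_{j=1..k-1} phi_{k-1,j} rho(j)],
  phi_{k,j} = phi_{k-1,j} - phi_{kk} phi_{k-1,k-j},  j = 1..k-1.
Step k = 1:
  phi_11 = rho(1) = 0.2337.
Step k = 2:
  phi_22 = [rho(2) - phi_11 rho(1)] / [1 - phi_11 rho(1)] = [-0.3484 - (0.2337)(0.2337)] / [1 - (0.2337)(0.2337)]
         = -0.40301569 / 0.94538431 = -0.426298.
  Update: phi_21 = phi_11 - phi_22 phi_11 = 0.2337 - (-0.426298)(0.2337) = 0.333326.
Step k = 3:
  phi_33 = [rho(3) - phi_21 rho(2) - phi_22 rho(1)] / [1 - phi_21 rho(1) - phi_22 rho(2)]
    numerator   = -0.5066 - (0.333326)(-0.3484) - (-0.426298)(0.2337) = -0.29084335
    denominator = 1 - (0.333326)(0.2337) - (-0.426298)(-0.3484) = 0.77357942
  phi_33 = -0.29084335 / 0.77357942 = -0.376.
Therefore phi_{33} = -0.3760.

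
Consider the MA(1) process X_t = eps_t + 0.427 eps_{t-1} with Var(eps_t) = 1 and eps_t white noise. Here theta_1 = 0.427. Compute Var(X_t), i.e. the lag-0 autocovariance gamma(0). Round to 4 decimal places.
\gamma(0) = 1.1823

For an MA(q) process X_t = eps_t + sum_i theta_i eps_{t-i} with
Var(eps_t) = sigma^2, the variance is
  gamma(0) = sigma^2 * (1 + sum_i theta_i^2).
  sum_i theta_i^2 = (0.427)^2 = 0.182329.
  gamma(0) = 1 * (1 + 0.182329) = 1 * 1.182329 = 1.182329, which rounds to 1.1823.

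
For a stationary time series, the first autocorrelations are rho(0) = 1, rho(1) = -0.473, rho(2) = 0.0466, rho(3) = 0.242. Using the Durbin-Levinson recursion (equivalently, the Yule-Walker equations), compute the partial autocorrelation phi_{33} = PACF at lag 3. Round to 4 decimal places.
\phi_{33} = 0.2190

The PACF at lag k is phi_{kk}, the last component of the solution
to the Yule-Walker system G_k phi = r_k where
  (G_k)_{ij} = rho(|i - j|), (r_k)_i = rho(i), i,j = 1..k.
Equivalently, Durbin-Levinson gives phi_{kk} iteratively:
  phi_{11} = rho(1)
  phi_{kk} = [rho(k) - sum_{j=1..k-1} phi_{k-1,j} rho(k-j)]
            / [1 - sum_{j=1..k-1} phi_{k-1,j} rho(j)],
  phi_{k,j} = phi_{k-1,j} - phi_{kk} phi_{k-1,k-j},  j = 1..k-1.
Step k = 1:
  phi_11 = rho(1) = -0.473.
Step k = 2:
  phi_22 = [rho(2) - phi_11 rho(1)] / [1 - phi_11 rho(1)] = [0.0466 - (-0.473)(-0.473)] / [1 - (-0.473)(-0.473)]
         = -0.177129 / 0.776271 = -0.228179.
  Update: phi_21 = phi_11 - phi_22 phi_11 = -0.473 - (-0.228179)(-0.473) = -0.580929.
Step k = 3:
  phi_33 = [rho(3) - phi_21 rho(2) - phi_22 rho(1)] / [1 - phi_21 rho(1) - phi_22 rho(2)]
    numerator   = 0.242 - (-0.580929)(0.0466) - (-0.228179)(-0.473) = 0.16114246
    denominator = 1 - (-0.580929)(-0.473) - (-0.228179)(0.0466) = 0.73585382
  phi_33 = 0.16114246 / 0.73585382 = 0.219.
Therefore phi_{33} = 0.2190.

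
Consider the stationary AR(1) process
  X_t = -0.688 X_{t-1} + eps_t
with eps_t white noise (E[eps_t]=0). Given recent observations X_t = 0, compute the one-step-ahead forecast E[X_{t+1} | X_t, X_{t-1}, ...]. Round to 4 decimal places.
E[X_{t+1} \mid \mathcal F_t] = 0.0000

For an AR(p) model X_t = c + sum_i phi_i X_{t-i} + eps_t, the
one-step-ahead conditional mean is
  E[X_{t+1} | X_t, ...] = c + sum_i phi_i X_{t+1-i}.
Substitute known values:
  E[X_{t+1} | ...] = (-0.688) * (0)
                   = 0.0000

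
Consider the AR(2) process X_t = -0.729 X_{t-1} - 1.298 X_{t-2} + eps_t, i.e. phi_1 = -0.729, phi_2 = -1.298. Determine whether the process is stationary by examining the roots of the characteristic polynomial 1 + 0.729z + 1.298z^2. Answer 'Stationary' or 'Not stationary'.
\text{Not stationary}

The AR(p) characteristic polynomial is P(z) = 1 + 0.729z + 1.298z^2.
Stationarity requires all roots to lie outside the unit circle, i.e. |z| > 1 for every root.
Set 1 + (0.729) z + (1.298) z^2 = 0, i.e. a z^2 + b z + c = 0 with a = 1.298, b = 0.729, c = 1.
Discriminant D = b^2 - 4ac = (0.729)^2 - 4*(1.298)*1 = 0.531441 - (5.192) = -4.660559.
D < 0, so the roots are the complex-conjugate pair z = (-b +/- i sqrt(-D)) / (2a) = -0.2808 +/- 0.8316i.
For a conjugate pair |z|^2 = z * conj(z) = (product of roots) = c/a = 1/(1.298) = 0.770416, so |z| = sqrt(0.770416) = 0.8777 for both roots.
Moduli of all roots: 0.8777, 0.8777.
All moduli strictly greater than 1? No.
Verdict: Not stationary.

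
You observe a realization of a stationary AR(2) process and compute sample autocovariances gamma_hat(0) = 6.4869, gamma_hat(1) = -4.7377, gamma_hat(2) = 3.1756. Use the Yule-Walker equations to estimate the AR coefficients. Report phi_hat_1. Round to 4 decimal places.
\hat\phi_{1} = -0.7990

The Yule-Walker equations for an AR(p) process read, in matrix form,
  Gamma_p phi = r_p,   with   (Gamma_p)_{ij} = gamma(|i - j|),
                       (r_p)_i = gamma(i),   i,j = 1..p.
Substitute the sample gammas (Toeplitz matrix and right-hand side of size 2):
  Gamma_p = [[6.4869, -4.7377], [-4.7377, 6.4869]]
  r_p     = [-4.7377, 3.1756]
Written out:
  6.4869 phi_1 - 4.7377 phi_2 = -4.7377
  -4.7377 phi_1 + 6.4869 phi_2 = 3.1756
Solve by Cramer's rule:
  det = gamma(0)^2 - gamma(1)^2 = (6.4869)^2 - (-4.7377)^2 = 42.07987161 - 22.44580129 = 19.63407032
  phi_hat_1 = [gamma(1) gamma(0) - gamma(1) gamma(2)] / det = [(-4.7377)(6.4869) - (-4.7377)(3.1756)] / 19.63407032 = -15.68794601 / 19.63407032 = -0.799
  phi_hat_2 = [gamma(0) gamma(2) - gamma(1)^2] / det = [(6.4869)(3.1756) - (-4.7377)^2] / 19.63407032 = -1.84600165 / 19.63407032 = -0.094
So phi_hat = [-0.7990, -0.0940].
Therefore phi_hat_1 = -0.7990.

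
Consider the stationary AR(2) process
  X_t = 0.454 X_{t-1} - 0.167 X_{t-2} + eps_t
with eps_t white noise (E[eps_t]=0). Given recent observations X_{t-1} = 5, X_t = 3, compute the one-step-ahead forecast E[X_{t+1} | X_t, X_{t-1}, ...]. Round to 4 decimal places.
E[X_{t+1} \mid \mathcal F_t] = 0.5270

For an AR(p) model X_t = c + sum_i phi_i X_{t-i} + eps_t, the
one-step-ahead conditional mean is
  E[X_{t+1} | X_t, ...] = c + sum_i phi_i X_{t+1-i}.
Substitute known values:
  E[X_{t+1} | ...] = (0.454) * (3) + (-0.167) * (5)
                   = 0.5270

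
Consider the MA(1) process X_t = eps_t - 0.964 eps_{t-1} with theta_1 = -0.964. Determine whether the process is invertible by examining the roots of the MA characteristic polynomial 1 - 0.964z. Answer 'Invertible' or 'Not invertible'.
\text{Invertible}

The MA(q) characteristic polynomial is P(z) = 1 - 0.964z.
Invertibility requires all roots to lie outside the unit circle, i.e. |z| > 1 for every root.
This is linear in z: 1 + (-0.964) z = 0  =>  z = -1/(-0.964) = 1.037344,  |z| = 1.037344.
Moduli of all roots: 1.0373.
All moduli strictly greater than 1? Yes.
Verdict: Invertible.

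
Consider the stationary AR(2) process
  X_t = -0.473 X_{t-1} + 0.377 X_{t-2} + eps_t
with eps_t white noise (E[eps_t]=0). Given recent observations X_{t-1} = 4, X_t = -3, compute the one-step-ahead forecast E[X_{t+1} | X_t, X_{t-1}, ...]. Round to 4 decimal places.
E[X_{t+1} \mid \mathcal F_t] = 2.9270

For an AR(p) model X_t = c + sum_i phi_i X_{t-i} + eps_t, the
one-step-ahead conditional mean is
  E[X_{t+1} | X_t, ...] = c + sum_i phi_i X_{t+1-i}.
Substitute known values:
  E[X_{t+1} | ...] = (-0.473) * (-3) + (0.377) * (4)
                   = 2.9270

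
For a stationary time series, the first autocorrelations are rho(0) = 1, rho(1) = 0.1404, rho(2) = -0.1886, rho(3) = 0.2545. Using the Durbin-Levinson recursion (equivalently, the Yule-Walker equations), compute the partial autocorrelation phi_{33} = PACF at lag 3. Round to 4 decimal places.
\phi_{33} = 0.3381

The PACF at lag k is phi_{kk}, the last component of the solution
to the Yule-Walker system G_k phi = r_k where
  (G_k)_{ij} = rho(|i - j|), (r_k)_i = rho(i), i,j = 1..k.
Equivalently, Durbin-Levinson gives phi_{kk} iteratively:
  phi_{11} = rho(1)
  phi_{kk} = [rho(k) - sum_{j=1..k-1} phi_{k-1,j} rho(k-j)]
            / [1 - sum_{j=1..k-1} phi_{k-1,j} rho(j)],
  phi_{k,j} = phi_{k-1,j} - phi_{kk} phi_{k-1,k-j},  j = 1..k-1.
Step k = 1:
  phi_11 = rho(1) = 0.1404.
Step k = 2:
  phi_22 = [rho(2) - phi_11 rho(1)] / [1 - phi_11 rho(1)] = [-0.1886 - (0.1404)(0.1404)] / [1 - (0.1404)(0.1404)]
         = -0.20831216 / 0.98028784 = -0.212501.
  Update: phi_21 = phi_11 - phi_22 phi_11 = 0.1404 - (-0.212501)(0.1404) = 0.170235.
Step k = 3:
  phi_33 = [rho(3) - phi_21 rho(2) - phi_22 rho(1)] / [1 - phi_21 rho(1) - phi_22 rho(2)]
    numerator   = 0.2545 - (0.170235)(-0.1886) - (-0.212501)(0.1404) = 0.31644149
    denominator = 1 - (0.170235)(0.1404) - (-0.212501)(-0.1886) = 0.93602129
  phi_33 = 0.31644149 / 0.93602129 = 0.3381.
Therefore phi_{33} = 0.3381.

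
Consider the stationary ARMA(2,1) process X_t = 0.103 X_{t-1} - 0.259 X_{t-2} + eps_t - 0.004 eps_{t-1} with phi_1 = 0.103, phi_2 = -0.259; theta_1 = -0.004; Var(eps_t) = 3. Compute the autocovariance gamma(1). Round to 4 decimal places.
\gamma(1) = 0.2552

Multiply the model equation by X_{t-k} and take expectations. With theta_0 = psi_0 = 1 and psi_j the MA(infinity) weights, this gives
  gamma(k) - sum_i phi_i gamma(k-i) = c_k,
  c_k = sigma^2 * sum_{j=k..q} theta_j psi_{j-k}   (c_k = 0 for k > q),
using gamma(-m) = gamma(m).
psi-weights needed (psi_j = theta_j + sum_i phi_i psi_{j-i}):
  psi_1 = theta_1 + phi_1 = -0.004 + (0.103) = 0.099
Right-hand sides:
  c_0 = sigma^2 (1 + theta_1 psi_1) = 3 * (1 + (-0.004)(0.099)) = 3 * 0.999604 = 2.998812
  c_1 = sigma^2 theta_1 = 3 * (-0.004) = -0.012
  c_2 = 0
Equations for k = 0, 1, 2 (AR order 2, c_2 = 0):
  (E0) gamma(0) = phi_1 gamma(1) + phi_2 gamma(2) + c_0
  (E1) gamma(1) = phi_1 gamma(0) + phi_2 gamma(1) + c_1
  (E2) gamma(2) = phi_1 gamma(1) + phi_2 gamma(0)
From (E1): gamma(1) = A gamma(0) + B with
  A = phi_1 / (1 - phi_2) = 0.103 / 1.259 = 0.081811,   B = c_1 / (1 - phi_2) = -0.012 / 1.259 = -0.009531.
Insert (E2) into (E0): gamma(0) (1 - phi_2^2) = phi_1 (1 + phi_2) gamma(1) + c_0.
  phi_1 (1 + phi_2) = (0.103)(0.741) = 0.076323,   1 - phi_2^2 = 0.932919.
Replace gamma(1) by A gamma(0) + B and collect gamma(0):
  gamma(0) [0.932919 - (0.076323)(0.081811)] = (0.076323)(-0.009531) + 2.998812
  gamma(0) * 0.926675 = 2.998085
  gamma(0) = 2.998085 / 0.926675 = 3.235314.
  gamma(1) = A gamma(0) + B = (0.081811)(3.235314) + (-0.009531) = 0.255153.
Therefore gamma(1) = 0.2552 (to 4 decimal places).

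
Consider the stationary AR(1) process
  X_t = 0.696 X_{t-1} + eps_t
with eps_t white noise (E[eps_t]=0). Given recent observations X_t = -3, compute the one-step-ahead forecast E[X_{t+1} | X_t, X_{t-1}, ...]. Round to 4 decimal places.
E[X_{t+1} \mid \mathcal F_t] = -2.0880

For an AR(p) model X_t = c + sum_i phi_i X_{t-i} + eps_t, the
one-step-ahead conditional mean is
  E[X_{t+1} | X_t, ...] = c + sum_i phi_i X_{t+1-i}.
Substitute known values:
  E[X_{t+1} | ...] = (0.696) * (-3)
                   = -2.0880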